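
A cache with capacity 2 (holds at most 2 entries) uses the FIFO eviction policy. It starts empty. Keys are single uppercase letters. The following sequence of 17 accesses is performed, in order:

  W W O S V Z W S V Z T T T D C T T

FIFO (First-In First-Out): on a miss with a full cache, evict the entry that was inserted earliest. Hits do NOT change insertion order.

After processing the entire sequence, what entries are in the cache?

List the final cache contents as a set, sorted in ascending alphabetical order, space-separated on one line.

Answer: C T

Derivation:
FIFO simulation (capacity=2):
  1. access W: MISS. Cache (old->new): [W]
  2. access W: HIT. Cache (old->new): [W]
  3. access O: MISS. Cache (old->new): [W O]
  4. access S: MISS, evict W. Cache (old->new): [O S]
  5. access V: MISS, evict O. Cache (old->new): [S V]
  6. access Z: MISS, evict S. Cache (old->new): [V Z]
  7. access W: MISS, evict V. Cache (old->new): [Z W]
  8. access S: MISS, evict Z. Cache (old->new): [W S]
  9. access V: MISS, evict W. Cache (old->new): [S V]
  10. access Z: MISS, evict S. Cache (old->new): [V Z]
  11. access T: MISS, evict V. Cache (old->new): [Z T]
  12. access T: HIT. Cache (old->new): [Z T]
  13. access T: HIT. Cache (old->new): [Z T]
  14. access D: MISS, evict Z. Cache (old->new): [T D]
  15. access C: MISS, evict T. Cache (old->new): [D C]
  16. access T: MISS, evict D. Cache (old->new): [C T]
  17. access T: HIT. Cache (old->new): [C T]
Total: 4 hits, 13 misses, 11 evictions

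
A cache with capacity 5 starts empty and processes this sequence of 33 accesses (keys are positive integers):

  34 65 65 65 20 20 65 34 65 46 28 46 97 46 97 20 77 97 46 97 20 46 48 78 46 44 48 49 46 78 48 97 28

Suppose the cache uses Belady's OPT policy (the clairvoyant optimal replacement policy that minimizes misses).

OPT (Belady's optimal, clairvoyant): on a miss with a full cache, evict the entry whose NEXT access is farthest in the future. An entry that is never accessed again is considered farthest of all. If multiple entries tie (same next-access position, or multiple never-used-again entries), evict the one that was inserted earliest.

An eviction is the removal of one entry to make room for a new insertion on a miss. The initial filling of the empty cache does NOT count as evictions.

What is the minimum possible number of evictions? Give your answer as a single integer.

Answer: 7

Derivation:
OPT (Belady) simulation (capacity=5):
  1. access 34: MISS. Cache: [34]
  2. access 65: MISS. Cache: [34 65]
  3. access 65: HIT. Next use of 65: step 4. Cache: [34 65]
  4. access 65: HIT. Next use of 65: step 7. Cache: [34 65]
  5. access 20: MISS. Cache: [34 65 20]
  6. access 20: HIT. Next use of 20: step 16. Cache: [34 65 20]
  7. access 65: HIT. Next use of 65: step 9. Cache: [34 65 20]
  8. access 34: HIT. Next use of 34: never. Cache: [34 65 20]
  9. access 65: HIT. Next use of 65: never. Cache: [34 65 20]
  10. access 46: MISS. Cache: [34 65 20 46]
  11. access 28: MISS. Cache: [34 65 20 46 28]
  12. access 46: HIT. Next use of 46: step 14. Cache: [34 65 20 46 28]
  13. access 97: MISS, evict 34 (next use: never). Cache: [65 20 46 28 97]
  14. access 46: HIT. Next use of 46: step 19. Cache: [65 20 46 28 97]
  15. access 97: HIT. Next use of 97: step 18. Cache: [65 20 46 28 97]
  16. access 20: HIT. Next use of 20: step 21. Cache: [65 20 46 28 97]
  17. access 77: MISS, evict 65 (next use: never). Cache: [20 46 28 97 77]
  18. access 97: HIT. Next use of 97: step 20. Cache: [20 46 28 97 77]
  19. access 46: HIT. Next use of 46: step 22. Cache: [20 46 28 97 77]
  20. access 97: HIT. Next use of 97: step 32. Cache: [20 46 28 97 77]
  21. access 20: HIT. Next use of 20: never. Cache: [20 46 28 97 77]
  22. access 46: HIT. Next use of 46: step 25. Cache: [20 46 28 97 77]
  23. access 48: MISS, evict 20 (next use: never). Cache: [46 28 97 77 48]
  24. access 78: MISS, evict 77 (next use: never). Cache: [46 28 97 48 78]
  25. access 46: HIT. Next use of 46: step 29. Cache: [46 28 97 48 78]
  26. access 44: MISS, evict 28 (next use: step 33). Cache: [46 97 48 78 44]
  27. access 48: HIT. Next use of 48: step 31. Cache: [46 97 48 78 44]
  28. access 49: MISS, evict 44 (next use: never). Cache: [46 97 48 78 49]
  29. access 46: HIT. Next use of 46: never. Cache: [46 97 48 78 49]
  30. access 78: HIT. Next use of 78: never. Cache: [46 97 48 78 49]
  31. access 48: HIT. Next use of 48: never. Cache: [46 97 48 78 49]
  32. access 97: HIT. Next use of 97: never. Cache: [46 97 48 78 49]
  33. access 28: MISS, evict 46 (next use: never). Cache: [97 48 78 49 28]
Total: 21 hits, 12 misses, 7 evictions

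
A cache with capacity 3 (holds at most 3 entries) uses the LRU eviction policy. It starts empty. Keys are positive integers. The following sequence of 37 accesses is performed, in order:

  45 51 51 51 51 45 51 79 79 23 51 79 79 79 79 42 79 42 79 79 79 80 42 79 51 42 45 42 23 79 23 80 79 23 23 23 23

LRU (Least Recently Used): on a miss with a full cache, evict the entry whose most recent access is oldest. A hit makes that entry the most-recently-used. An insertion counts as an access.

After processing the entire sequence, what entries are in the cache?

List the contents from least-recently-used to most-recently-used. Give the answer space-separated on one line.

Answer: 80 79 23

Derivation:
LRU simulation (capacity=3):
  1. access 45: MISS. Cache (LRU->MRU): [45]
  2. access 51: MISS. Cache (LRU->MRU): [45 51]
  3. access 51: HIT. Cache (LRU->MRU): [45 51]
  4. access 51: HIT. Cache (LRU->MRU): [45 51]
  5. access 51: HIT. Cache (LRU->MRU): [45 51]
  6. access 45: HIT. Cache (LRU->MRU): [51 45]
  7. access 51: HIT. Cache (LRU->MRU): [45 51]
  8. access 79: MISS. Cache (LRU->MRU): [45 51 79]
  9. access 79: HIT. Cache (LRU->MRU): [45 51 79]
  10. access 23: MISS, evict 45. Cache (LRU->MRU): [51 79 23]
  11. access 51: HIT. Cache (LRU->MRU): [79 23 51]
  12. access 79: HIT. Cache (LRU->MRU): [23 51 79]
  13. access 79: HIT. Cache (LRU->MRU): [23 51 79]
  14. access 79: HIT. Cache (LRU->MRU): [23 51 79]
  15. access 79: HIT. Cache (LRU->MRU): [23 51 79]
  16. access 42: MISS, evict 23. Cache (LRU->MRU): [51 79 42]
  17. access 79: HIT. Cache (LRU->MRU): [51 42 79]
  18. access 42: HIT. Cache (LRU->MRU): [51 79 42]
  19. access 79: HIT. Cache (LRU->MRU): [51 42 79]
  20. access 79: HIT. Cache (LRU->MRU): [51 42 79]
  21. access 79: HIT. Cache (LRU->MRU): [51 42 79]
  22. access 80: MISS, evict 51. Cache (LRU->MRU): [42 79 80]
  23. access 42: HIT. Cache (LRU->MRU): [79 80 42]
  24. access 79: HIT. Cache (LRU->MRU): [80 42 79]
  25. access 51: MISS, evict 80. Cache (LRU->MRU): [42 79 51]
  26. access 42: HIT. Cache (LRU->MRU): [79 51 42]
  27. access 45: MISS, evict 79. Cache (LRU->MRU): [51 42 45]
  28. access 42: HIT. Cache (LRU->MRU): [51 45 42]
  29. access 23: MISS, evict 51. Cache (LRU->MRU): [45 42 23]
  30. access 79: MISS, evict 45. Cache (LRU->MRU): [42 23 79]
  31. access 23: HIT. Cache (LRU->MRU): [42 79 23]
  32. access 80: MISS, evict 42. Cache (LRU->MRU): [79 23 80]
  33. access 79: HIT. Cache (LRU->MRU): [23 80 79]
  34. access 23: HIT. Cache (LRU->MRU): [80 79 23]
  35. access 23: HIT. Cache (LRU->MRU): [80 79 23]
  36. access 23: HIT. Cache (LRU->MRU): [80 79 23]
  37. access 23: HIT. Cache (LRU->MRU): [80 79 23]
Total: 26 hits, 11 misses, 8 evictions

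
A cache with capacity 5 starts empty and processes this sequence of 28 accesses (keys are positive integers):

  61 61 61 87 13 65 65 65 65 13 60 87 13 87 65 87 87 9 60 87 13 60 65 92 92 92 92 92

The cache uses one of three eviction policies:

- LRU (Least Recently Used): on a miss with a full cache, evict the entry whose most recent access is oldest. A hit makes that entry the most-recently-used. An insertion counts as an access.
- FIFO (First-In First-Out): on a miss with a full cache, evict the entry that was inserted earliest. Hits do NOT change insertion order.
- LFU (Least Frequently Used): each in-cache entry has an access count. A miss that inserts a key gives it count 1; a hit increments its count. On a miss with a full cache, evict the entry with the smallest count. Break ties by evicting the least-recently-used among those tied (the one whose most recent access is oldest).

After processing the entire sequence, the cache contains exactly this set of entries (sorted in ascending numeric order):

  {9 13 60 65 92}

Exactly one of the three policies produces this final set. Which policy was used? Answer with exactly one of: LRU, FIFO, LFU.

Simulating under each policy and comparing final sets:
  LRU: final set = {13 60 65 87 92} -> differs
  FIFO: final set = {9 13 60 65 92} -> MATCHES target
  LFU: final set = {13 61 65 87 92} -> differs
Only FIFO produces the target set.

Answer: FIFO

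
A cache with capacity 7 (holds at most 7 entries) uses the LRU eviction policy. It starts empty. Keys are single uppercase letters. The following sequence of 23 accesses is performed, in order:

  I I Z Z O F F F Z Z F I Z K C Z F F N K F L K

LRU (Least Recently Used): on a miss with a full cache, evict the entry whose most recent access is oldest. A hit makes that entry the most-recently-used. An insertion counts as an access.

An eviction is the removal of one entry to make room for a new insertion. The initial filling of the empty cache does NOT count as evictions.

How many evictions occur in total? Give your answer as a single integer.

Answer: 1

Derivation:
LRU simulation (capacity=7):
  1. access I: MISS. Cache (LRU->MRU): [I]
  2. access I: HIT. Cache (LRU->MRU): [I]
  3. access Z: MISS. Cache (LRU->MRU): [I Z]
  4. access Z: HIT. Cache (LRU->MRU): [I Z]
  5. access O: MISS. Cache (LRU->MRU): [I Z O]
  6. access F: MISS. Cache (LRU->MRU): [I Z O F]
  7. access F: HIT. Cache (LRU->MRU): [I Z O F]
  8. access F: HIT. Cache (LRU->MRU): [I Z O F]
  9. access Z: HIT. Cache (LRU->MRU): [I O F Z]
  10. access Z: HIT. Cache (LRU->MRU): [I O F Z]
  11. access F: HIT. Cache (LRU->MRU): [I O Z F]
  12. access I: HIT. Cache (LRU->MRU): [O Z F I]
  13. access Z: HIT. Cache (LRU->MRU): [O F I Z]
  14. access K: MISS. Cache (LRU->MRU): [O F I Z K]
  15. access C: MISS. Cache (LRU->MRU): [O F I Z K C]
  16. access Z: HIT. Cache (LRU->MRU): [O F I K C Z]
  17. access F: HIT. Cache (LRU->MRU): [O I K C Z F]
  18. access F: HIT. Cache (LRU->MRU): [O I K C Z F]
  19. access N: MISS. Cache (LRU->MRU): [O I K C Z F N]
  20. access K: HIT. Cache (LRU->MRU): [O I C Z F N K]
  21. access F: HIT. Cache (LRU->MRU): [O I C Z N K F]
  22. access L: MISS, evict O. Cache (LRU->MRU): [I C Z N K F L]
  23. access K: HIT. Cache (LRU->MRU): [I C Z N F L K]
Total: 15 hits, 8 misses, 1 evictions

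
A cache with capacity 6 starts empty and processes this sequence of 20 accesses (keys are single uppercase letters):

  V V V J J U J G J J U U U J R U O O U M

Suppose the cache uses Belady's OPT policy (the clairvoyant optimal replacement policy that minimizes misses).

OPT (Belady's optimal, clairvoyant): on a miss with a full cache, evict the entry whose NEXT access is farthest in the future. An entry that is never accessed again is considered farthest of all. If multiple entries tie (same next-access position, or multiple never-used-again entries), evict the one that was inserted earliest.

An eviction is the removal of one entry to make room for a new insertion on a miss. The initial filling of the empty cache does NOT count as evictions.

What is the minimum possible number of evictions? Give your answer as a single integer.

Answer: 1

Derivation:
OPT (Belady) simulation (capacity=6):
  1. access V: MISS. Cache: [V]
  2. access V: HIT. Next use of V: step 3. Cache: [V]
  3. access V: HIT. Next use of V: never. Cache: [V]
  4. access J: MISS. Cache: [V J]
  5. access J: HIT. Next use of J: step 7. Cache: [V J]
  6. access U: MISS. Cache: [V J U]
  7. access J: HIT. Next use of J: step 9. Cache: [V J U]
  8. access G: MISS. Cache: [V J U G]
  9. access J: HIT. Next use of J: step 10. Cache: [V J U G]
  10. access J: HIT. Next use of J: step 14. Cache: [V J U G]
  11. access U: HIT. Next use of U: step 12. Cache: [V J U G]
  12. access U: HIT. Next use of U: step 13. Cache: [V J U G]
  13. access U: HIT. Next use of U: step 16. Cache: [V J U G]
  14. access J: HIT. Next use of J: never. Cache: [V J U G]
  15. access R: MISS. Cache: [V J U G R]
  16. access U: HIT. Next use of U: step 19. Cache: [V J U G R]
  17. access O: MISS. Cache: [V J U G R O]
  18. access O: HIT. Next use of O: never. Cache: [V J U G R O]
  19. access U: HIT. Next use of U: never. Cache: [V J U G R O]
  20. access M: MISS, evict V (next use: never). Cache: [J U G R O M]
Total: 13 hits, 7 misses, 1 evictions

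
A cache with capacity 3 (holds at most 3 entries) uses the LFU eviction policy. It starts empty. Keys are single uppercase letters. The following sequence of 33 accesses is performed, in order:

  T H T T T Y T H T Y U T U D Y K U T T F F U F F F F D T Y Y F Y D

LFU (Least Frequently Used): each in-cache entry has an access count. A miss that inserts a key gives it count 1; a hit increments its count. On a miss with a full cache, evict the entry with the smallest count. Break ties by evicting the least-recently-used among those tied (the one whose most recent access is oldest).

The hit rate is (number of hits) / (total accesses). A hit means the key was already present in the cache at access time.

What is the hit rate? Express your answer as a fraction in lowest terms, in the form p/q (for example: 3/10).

Answer: 2/3

Derivation:
LFU simulation (capacity=3):
  1. access T: MISS. Cache: [T(c=1)]
  2. access H: MISS. Cache: [T(c=1) H(c=1)]
  3. access T: HIT, count now 2. Cache: [H(c=1) T(c=2)]
  4. access T: HIT, count now 3. Cache: [H(c=1) T(c=3)]
  5. access T: HIT, count now 4. Cache: [H(c=1) T(c=4)]
  6. access Y: MISS. Cache: [H(c=1) Y(c=1) T(c=4)]
  7. access T: HIT, count now 5. Cache: [H(c=1) Y(c=1) T(c=5)]
  8. access H: HIT, count now 2. Cache: [Y(c=1) H(c=2) T(c=5)]
  9. access T: HIT, count now 6. Cache: [Y(c=1) H(c=2) T(c=6)]
  10. access Y: HIT, count now 2. Cache: [H(c=2) Y(c=2) T(c=6)]
  11. access U: MISS, evict H(c=2). Cache: [U(c=1) Y(c=2) T(c=6)]
  12. access T: HIT, count now 7. Cache: [U(c=1) Y(c=2) T(c=7)]
  13. access U: HIT, count now 2. Cache: [Y(c=2) U(c=2) T(c=7)]
  14. access D: MISS, evict Y(c=2). Cache: [D(c=1) U(c=2) T(c=7)]
  15. access Y: MISS, evict D(c=1). Cache: [Y(c=1) U(c=2) T(c=7)]
  16. access K: MISS, evict Y(c=1). Cache: [K(c=1) U(c=2) T(c=7)]
  17. access U: HIT, count now 3. Cache: [K(c=1) U(c=3) T(c=7)]
  18. access T: HIT, count now 8. Cache: [K(c=1) U(c=3) T(c=8)]
  19. access T: HIT, count now 9. Cache: [K(c=1) U(c=3) T(c=9)]
  20. access F: MISS, evict K(c=1). Cache: [F(c=1) U(c=3) T(c=9)]
  21. access F: HIT, count now 2. Cache: [F(c=2) U(c=3) T(c=9)]
  22. access U: HIT, count now 4. Cache: [F(c=2) U(c=4) T(c=9)]
  23. access F: HIT, count now 3. Cache: [F(c=3) U(c=4) T(c=9)]
  24. access F: HIT, count now 4. Cache: [U(c=4) F(c=4) T(c=9)]
  25. access F: HIT, count now 5. Cache: [U(c=4) F(c=5) T(c=9)]
  26. access F: HIT, count now 6. Cache: [U(c=4) F(c=6) T(c=9)]
  27. access D: MISS, evict U(c=4). Cache: [D(c=1) F(c=6) T(c=9)]
  28. access T: HIT, count now 10. Cache: [D(c=1) F(c=6) T(c=10)]
  29. access Y: MISS, evict D(c=1). Cache: [Y(c=1) F(c=6) T(c=10)]
  30. access Y: HIT, count now 2. Cache: [Y(c=2) F(c=6) T(c=10)]
  31. access F: HIT, count now 7. Cache: [Y(c=2) F(c=7) T(c=10)]
  32. access Y: HIT, count now 3. Cache: [Y(c=3) F(c=7) T(c=10)]
  33. access D: MISS, evict Y(c=3). Cache: [D(c=1) F(c=7) T(c=10)]
Total: 22 hits, 11 misses, 8 evictions

Hit rate = 22/33 = 2/3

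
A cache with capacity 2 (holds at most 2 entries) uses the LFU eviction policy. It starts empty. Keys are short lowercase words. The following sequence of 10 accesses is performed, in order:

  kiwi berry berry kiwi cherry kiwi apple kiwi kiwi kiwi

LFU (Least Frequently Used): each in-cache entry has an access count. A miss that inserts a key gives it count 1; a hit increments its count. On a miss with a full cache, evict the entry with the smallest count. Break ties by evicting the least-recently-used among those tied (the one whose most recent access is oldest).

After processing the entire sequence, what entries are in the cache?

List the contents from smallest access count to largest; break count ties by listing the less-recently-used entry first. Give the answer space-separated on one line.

LFU simulation (capacity=2):
  1. access kiwi: MISS. Cache: [kiwi(c=1)]
  2. access berry: MISS. Cache: [kiwi(c=1) berry(c=1)]
  3. access berry: HIT, count now 2. Cache: [kiwi(c=1) berry(c=2)]
  4. access kiwi: HIT, count now 2. Cache: [berry(c=2) kiwi(c=2)]
  5. access cherry: MISS, evict berry(c=2). Cache: [cherry(c=1) kiwi(c=2)]
  6. access kiwi: HIT, count now 3. Cache: [cherry(c=1) kiwi(c=3)]
  7. access apple: MISS, evict cherry(c=1). Cache: [apple(c=1) kiwi(c=3)]
  8. access kiwi: HIT, count now 4. Cache: [apple(c=1) kiwi(c=4)]
  9. access kiwi: HIT, count now 5. Cache: [apple(c=1) kiwi(c=5)]
  10. access kiwi: HIT, count now 6. Cache: [apple(c=1) kiwi(c=6)]
Total: 6 hits, 4 misses, 2 evictions

Answer: apple kiwi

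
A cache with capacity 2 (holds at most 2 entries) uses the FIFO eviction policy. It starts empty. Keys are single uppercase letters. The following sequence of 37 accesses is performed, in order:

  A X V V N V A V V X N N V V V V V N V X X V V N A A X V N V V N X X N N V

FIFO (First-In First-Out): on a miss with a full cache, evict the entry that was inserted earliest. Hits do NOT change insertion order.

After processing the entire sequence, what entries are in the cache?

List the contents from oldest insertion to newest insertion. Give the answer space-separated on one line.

Answer: X V

Derivation:
FIFO simulation (capacity=2):
  1. access A: MISS. Cache (old->new): [A]
  2. access X: MISS. Cache (old->new): [A X]
  3. access V: MISS, evict A. Cache (old->new): [X V]
  4. access V: HIT. Cache (old->new): [X V]
  5. access N: MISS, evict X. Cache (old->new): [V N]
  6. access V: HIT. Cache (old->new): [V N]
  7. access A: MISS, evict V. Cache (old->new): [N A]
  8. access V: MISS, evict N. Cache (old->new): [A V]
  9. access V: HIT. Cache (old->new): [A V]
  10. access X: MISS, evict A. Cache (old->new): [V X]
  11. access N: MISS, evict V. Cache (old->new): [X N]
  12. access N: HIT. Cache (old->new): [X N]
  13. access V: MISS, evict X. Cache (old->new): [N V]
  14. access V: HIT. Cache (old->new): [N V]
  15. access V: HIT. Cache (old->new): [N V]
  16. access V: HIT. Cache (old->new): [N V]
  17. access V: HIT. Cache (old->new): [N V]
  18. access N: HIT. Cache (old->new): [N V]
  19. access V: HIT. Cache (old->new): [N V]
  20. access X: MISS, evict N. Cache (old->new): [V X]
  21. access X: HIT. Cache (old->new): [V X]
  22. access V: HIT. Cache (old->new): [V X]
  23. access V: HIT. Cache (old->new): [V X]
  24. access N: MISS, evict V. Cache (old->new): [X N]
  25. access A: MISS, evict X. Cache (old->new): [N A]
  26. access A: HIT. Cache (old->new): [N A]
  27. access X: MISS, evict N. Cache (old->new): [A X]
  28. access V: MISS, evict A. Cache (old->new): [X V]
  29. access N: MISS, evict X. Cache (old->new): [V N]
  30. access V: HIT. Cache (old->new): [V N]
  31. access V: HIT. Cache (old->new): [V N]
  32. access N: HIT. Cache (old->new): [V N]
  33. access X: MISS, evict V. Cache (old->new): [N X]
  34. access X: HIT. Cache (old->new): [N X]
  35. access N: HIT. Cache (old->new): [N X]
  36. access N: HIT. Cache (old->new): [N X]
  37. access V: MISS, evict N. Cache (old->new): [X V]
Total: 20 hits, 17 misses, 15 evictions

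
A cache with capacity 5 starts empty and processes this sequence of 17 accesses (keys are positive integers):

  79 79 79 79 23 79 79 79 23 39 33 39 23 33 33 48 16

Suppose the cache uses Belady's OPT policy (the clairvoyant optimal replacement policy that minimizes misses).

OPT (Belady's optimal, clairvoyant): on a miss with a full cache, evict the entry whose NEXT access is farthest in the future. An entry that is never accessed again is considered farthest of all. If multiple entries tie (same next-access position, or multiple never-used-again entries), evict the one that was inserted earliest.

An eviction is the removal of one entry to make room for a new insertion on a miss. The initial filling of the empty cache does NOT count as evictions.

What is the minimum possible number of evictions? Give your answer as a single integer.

Answer: 1

Derivation:
OPT (Belady) simulation (capacity=5):
  1. access 79: MISS. Cache: [79]
  2. access 79: HIT. Next use of 79: step 3. Cache: [79]
  3. access 79: HIT. Next use of 79: step 4. Cache: [79]
  4. access 79: HIT. Next use of 79: step 6. Cache: [79]
  5. access 23: MISS. Cache: [79 23]
  6. access 79: HIT. Next use of 79: step 7. Cache: [79 23]
  7. access 79: HIT. Next use of 79: step 8. Cache: [79 23]
  8. access 79: HIT. Next use of 79: never. Cache: [79 23]
  9. access 23: HIT. Next use of 23: step 13. Cache: [79 23]
  10. access 39: MISS. Cache: [79 23 39]
  11. access 33: MISS. Cache: [79 23 39 33]
  12. access 39: HIT. Next use of 39: never. Cache: [79 23 39 33]
  13. access 23: HIT. Next use of 23: never. Cache: [79 23 39 33]
  14. access 33: HIT. Next use of 33: step 15. Cache: [79 23 39 33]
  15. access 33: HIT. Next use of 33: never. Cache: [79 23 39 33]
  16. access 48: MISS. Cache: [79 23 39 33 48]
  17. access 16: MISS, evict 79 (next use: never). Cache: [23 39 33 48 16]
Total: 11 hits, 6 misses, 1 evictions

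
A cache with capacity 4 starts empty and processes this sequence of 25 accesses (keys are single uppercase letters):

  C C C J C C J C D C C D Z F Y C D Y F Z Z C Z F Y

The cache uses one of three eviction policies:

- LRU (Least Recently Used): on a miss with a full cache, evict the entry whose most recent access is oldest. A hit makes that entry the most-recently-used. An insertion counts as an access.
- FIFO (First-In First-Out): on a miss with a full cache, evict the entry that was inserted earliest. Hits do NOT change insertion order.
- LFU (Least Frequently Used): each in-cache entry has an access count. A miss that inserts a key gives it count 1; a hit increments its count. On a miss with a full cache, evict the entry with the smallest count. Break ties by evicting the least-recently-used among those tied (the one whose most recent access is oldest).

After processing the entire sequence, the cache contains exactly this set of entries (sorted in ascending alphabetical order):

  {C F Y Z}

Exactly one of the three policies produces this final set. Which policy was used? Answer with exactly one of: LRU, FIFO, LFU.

Answer: LRU

Derivation:
Simulating under each policy and comparing final sets:
  LRU: final set = {C F Y Z} -> MATCHES target
  FIFO: final set = {D F Y Z} -> differs
  LFU: final set = {C D Y Z} -> differs
Only LRU produces the target set.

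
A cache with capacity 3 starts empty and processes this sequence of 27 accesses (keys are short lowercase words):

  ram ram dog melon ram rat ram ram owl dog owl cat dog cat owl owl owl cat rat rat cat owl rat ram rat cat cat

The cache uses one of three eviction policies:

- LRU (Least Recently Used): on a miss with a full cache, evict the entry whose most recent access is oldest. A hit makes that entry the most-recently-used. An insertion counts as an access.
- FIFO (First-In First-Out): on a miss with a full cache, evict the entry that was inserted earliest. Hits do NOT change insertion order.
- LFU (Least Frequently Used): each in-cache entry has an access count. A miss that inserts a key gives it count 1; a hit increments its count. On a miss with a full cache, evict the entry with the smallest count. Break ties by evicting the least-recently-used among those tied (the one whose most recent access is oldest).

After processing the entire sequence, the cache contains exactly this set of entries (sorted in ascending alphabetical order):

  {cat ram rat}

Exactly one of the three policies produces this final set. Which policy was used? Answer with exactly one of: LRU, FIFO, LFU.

Answer: LRU

Derivation:
Simulating under each policy and comparing final sets:
  LRU: final set = {cat ram rat} -> MATCHES target
  FIFO: final set = {cat owl ram} -> differs
  LFU: final set = {cat owl ram} -> differs
Only LRU produces the target set.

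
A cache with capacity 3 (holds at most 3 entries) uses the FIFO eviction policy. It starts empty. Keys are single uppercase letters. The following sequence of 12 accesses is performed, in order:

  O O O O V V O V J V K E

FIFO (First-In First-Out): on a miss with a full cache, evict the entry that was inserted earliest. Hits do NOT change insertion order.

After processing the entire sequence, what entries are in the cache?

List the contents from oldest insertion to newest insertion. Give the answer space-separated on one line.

Answer: J K E

Derivation:
FIFO simulation (capacity=3):
  1. access O: MISS. Cache (old->new): [O]
  2. access O: HIT. Cache (old->new): [O]
  3. access O: HIT. Cache (old->new): [O]
  4. access O: HIT. Cache (old->new): [O]
  5. access V: MISS. Cache (old->new): [O V]
  6. access V: HIT. Cache (old->new): [O V]
  7. access O: HIT. Cache (old->new): [O V]
  8. access V: HIT. Cache (old->new): [O V]
  9. access J: MISS. Cache (old->new): [O V J]
  10. access V: HIT. Cache (old->new): [O V J]
  11. access K: MISS, evict O. Cache (old->new): [V J K]
  12. access E: MISS, evict V. Cache (old->new): [J K E]
Total: 7 hits, 5 misses, 2 evictions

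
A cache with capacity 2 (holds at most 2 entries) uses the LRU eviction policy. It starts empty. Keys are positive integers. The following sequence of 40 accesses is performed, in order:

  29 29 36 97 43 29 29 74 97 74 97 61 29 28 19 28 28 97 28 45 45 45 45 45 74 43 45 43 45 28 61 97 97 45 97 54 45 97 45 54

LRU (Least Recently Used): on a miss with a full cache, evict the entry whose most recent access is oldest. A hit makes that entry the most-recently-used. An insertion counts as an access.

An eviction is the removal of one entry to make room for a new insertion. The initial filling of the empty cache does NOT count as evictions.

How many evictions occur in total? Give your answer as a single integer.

LRU simulation (capacity=2):
  1. access 29: MISS. Cache (LRU->MRU): [29]
  2. access 29: HIT. Cache (LRU->MRU): [29]
  3. access 36: MISS. Cache (LRU->MRU): [29 36]
  4. access 97: MISS, evict 29. Cache (LRU->MRU): [36 97]
  5. access 43: MISS, evict 36. Cache (LRU->MRU): [97 43]
  6. access 29: MISS, evict 97. Cache (LRU->MRU): [43 29]
  7. access 29: HIT. Cache (LRU->MRU): [43 29]
  8. access 74: MISS, evict 43. Cache (LRU->MRU): [29 74]
  9. access 97: MISS, evict 29. Cache (LRU->MRU): [74 97]
  10. access 74: HIT. Cache (LRU->MRU): [97 74]
  11. access 97: HIT. Cache (LRU->MRU): [74 97]
  12. access 61: MISS, evict 74. Cache (LRU->MRU): [97 61]
  13. access 29: MISS, evict 97. Cache (LRU->MRU): [61 29]
  14. access 28: MISS, evict 61. Cache (LRU->MRU): [29 28]
  15. access 19: MISS, evict 29. Cache (LRU->MRU): [28 19]
  16. access 28: HIT. Cache (LRU->MRU): [19 28]
  17. access 28: HIT. Cache (LRU->MRU): [19 28]
  18. access 97: MISS, evict 19. Cache (LRU->MRU): [28 97]
  19. access 28: HIT. Cache (LRU->MRU): [97 28]
  20. access 45: MISS, evict 97. Cache (LRU->MRU): [28 45]
  21. access 45: HIT. Cache (LRU->MRU): [28 45]
  22. access 45: HIT. Cache (LRU->MRU): [28 45]
  23. access 45: HIT. Cache (LRU->MRU): [28 45]
  24. access 45: HIT. Cache (LRU->MRU): [28 45]
  25. access 74: MISS, evict 28. Cache (LRU->MRU): [45 74]
  26. access 43: MISS, evict 45. Cache (LRU->MRU): [74 43]
  27. access 45: MISS, evict 74. Cache (LRU->MRU): [43 45]
  28. access 43: HIT. Cache (LRU->MRU): [45 43]
  29. access 45: HIT. Cache (LRU->MRU): [43 45]
  30. access 28: MISS, evict 43. Cache (LRU->MRU): [45 28]
  31. access 61: MISS, evict 45. Cache (LRU->MRU): [28 61]
  32. access 97: MISS, evict 28. Cache (LRU->MRU): [61 97]
  33. access 97: HIT. Cache (LRU->MRU): [61 97]
  34. access 45: MISS, evict 61. Cache (LRU->MRU): [97 45]
  35. access 97: HIT. Cache (LRU->MRU): [45 97]
  36. access 54: MISS, evict 45. Cache (LRU->MRU): [97 54]
  37. access 45: MISS, evict 97. Cache (LRU->MRU): [54 45]
  38. access 97: MISS, evict 54. Cache (LRU->MRU): [45 97]
  39. access 45: HIT. Cache (LRU->MRU): [97 45]
  40. access 54: MISS, evict 97. Cache (LRU->MRU): [45 54]
Total: 16 hits, 24 misses, 22 evictions

Answer: 22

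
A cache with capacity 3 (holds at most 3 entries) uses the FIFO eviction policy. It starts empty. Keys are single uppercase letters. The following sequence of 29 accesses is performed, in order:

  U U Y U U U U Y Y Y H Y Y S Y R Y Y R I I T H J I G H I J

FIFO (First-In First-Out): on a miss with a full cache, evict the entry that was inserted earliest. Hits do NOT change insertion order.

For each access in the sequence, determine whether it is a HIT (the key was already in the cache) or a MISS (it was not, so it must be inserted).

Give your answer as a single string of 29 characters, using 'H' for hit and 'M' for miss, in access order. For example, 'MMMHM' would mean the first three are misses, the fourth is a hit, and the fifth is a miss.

Answer: MHMHHHHHHHMHHMHMMHHMHMMMMMMHM

Derivation:
FIFO simulation (capacity=3):
  1. access U: MISS. Cache (old->new): [U]
  2. access U: HIT. Cache (old->new): [U]
  3. access Y: MISS. Cache (old->new): [U Y]
  4. access U: HIT. Cache (old->new): [U Y]
  5. access U: HIT. Cache (old->new): [U Y]
  6. access U: HIT. Cache (old->new): [U Y]
  7. access U: HIT. Cache (old->new): [U Y]
  8. access Y: HIT. Cache (old->new): [U Y]
  9. access Y: HIT. Cache (old->new): [U Y]
  10. access Y: HIT. Cache (old->new): [U Y]
  11. access H: MISS. Cache (old->new): [U Y H]
  12. access Y: HIT. Cache (old->new): [U Y H]
  13. access Y: HIT. Cache (old->new): [U Y H]
  14. access S: MISS, evict U. Cache (old->new): [Y H S]
  15. access Y: HIT. Cache (old->new): [Y H S]
  16. access R: MISS, evict Y. Cache (old->new): [H S R]
  17. access Y: MISS, evict H. Cache (old->new): [S R Y]
  18. access Y: HIT. Cache (old->new): [S R Y]
  19. access R: HIT. Cache (old->new): [S R Y]
  20. access I: MISS, evict S. Cache (old->new): [R Y I]
  21. access I: HIT. Cache (old->new): [R Y I]
  22. access T: MISS, evict R. Cache (old->new): [Y I T]
  23. access H: MISS, evict Y. Cache (old->new): [I T H]
  24. access J: MISS, evict I. Cache (old->new): [T H J]
  25. access I: MISS, evict T. Cache (old->new): [H J I]
  26. access G: MISS, evict H. Cache (old->new): [J I G]
  27. access H: MISS, evict J. Cache (old->new): [I G H]
  28. access I: HIT. Cache (old->new): [I G H]
  29. access J: MISS, evict I. Cache (old->new): [G H J]
Total: 15 hits, 14 misses, 11 evictions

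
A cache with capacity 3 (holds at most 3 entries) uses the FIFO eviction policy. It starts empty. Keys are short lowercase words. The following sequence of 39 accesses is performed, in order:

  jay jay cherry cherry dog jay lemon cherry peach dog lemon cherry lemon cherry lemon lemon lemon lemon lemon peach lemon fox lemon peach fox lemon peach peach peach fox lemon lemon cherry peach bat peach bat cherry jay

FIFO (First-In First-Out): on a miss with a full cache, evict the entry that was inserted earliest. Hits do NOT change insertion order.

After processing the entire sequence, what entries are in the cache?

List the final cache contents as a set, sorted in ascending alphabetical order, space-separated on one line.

Answer: bat cherry jay

Derivation:
FIFO simulation (capacity=3):
  1. access jay: MISS. Cache (old->new): [jay]
  2. access jay: HIT. Cache (old->new): [jay]
  3. access cherry: MISS. Cache (old->new): [jay cherry]
  4. access cherry: HIT. Cache (old->new): [jay cherry]
  5. access dog: MISS. Cache (old->new): [jay cherry dog]
  6. access jay: HIT. Cache (old->new): [jay cherry dog]
  7. access lemon: MISS, evict jay. Cache (old->new): [cherry dog lemon]
  8. access cherry: HIT. Cache (old->new): [cherry dog lemon]
  9. access peach: MISS, evict cherry. Cache (old->new): [dog lemon peach]
  10. access dog: HIT. Cache (old->new): [dog lemon peach]
  11. access lemon: HIT. Cache (old->new): [dog lemon peach]
  12. access cherry: MISS, evict dog. Cache (old->new): [lemon peach cherry]
  13. access lemon: HIT. Cache (old->new): [lemon peach cherry]
  14. access cherry: HIT. Cache (old->new): [lemon peach cherry]
  15. access lemon: HIT. Cache (old->new): [lemon peach cherry]
  16. access lemon: HIT. Cache (old->new): [lemon peach cherry]
  17. access lemon: HIT. Cache (old->new): [lemon peach cherry]
  18. access lemon: HIT. Cache (old->new): [lemon peach cherry]
  19. access lemon: HIT. Cache (old->new): [lemon peach cherry]
  20. access peach: HIT. Cache (old->new): [lemon peach cherry]
  21. access lemon: HIT. Cache (old->new): [lemon peach cherry]
  22. access fox: MISS, evict lemon. Cache (old->new): [peach cherry fox]
  23. access lemon: MISS, evict peach. Cache (old->new): [cherry fox lemon]
  24. access peach: MISS, evict cherry. Cache (old->new): [fox lemon peach]
  25. access fox: HIT. Cache (old->new): [fox lemon peach]
  26. access lemon: HIT. Cache (old->new): [fox lemon peach]
  27. access peach: HIT. Cache (old->new): [fox lemon peach]
  28. access peach: HIT. Cache (old->new): [fox lemon peach]
  29. access peach: HIT. Cache (old->new): [fox lemon peach]
  30. access fox: HIT. Cache (old->new): [fox lemon peach]
  31. access lemon: HIT. Cache (old->new): [fox lemon peach]
  32. access lemon: HIT. Cache (old->new): [fox lemon peach]
  33. access cherry: MISS, evict fox. Cache (old->new): [lemon peach cherry]
  34. access peach: HIT. Cache (old->new): [lemon peach cherry]
  35. access bat: MISS, evict lemon. Cache (old->new): [peach cherry bat]
  36. access peach: HIT. Cache (old->new): [peach cherry bat]
  37. access bat: HIT. Cache (old->new): [peach cherry bat]
  38. access cherry: HIT. Cache (old->new): [peach cherry bat]
  39. access jay: MISS, evict peach. Cache (old->new): [cherry bat jay]
Total: 27 hits, 12 misses, 9 evictions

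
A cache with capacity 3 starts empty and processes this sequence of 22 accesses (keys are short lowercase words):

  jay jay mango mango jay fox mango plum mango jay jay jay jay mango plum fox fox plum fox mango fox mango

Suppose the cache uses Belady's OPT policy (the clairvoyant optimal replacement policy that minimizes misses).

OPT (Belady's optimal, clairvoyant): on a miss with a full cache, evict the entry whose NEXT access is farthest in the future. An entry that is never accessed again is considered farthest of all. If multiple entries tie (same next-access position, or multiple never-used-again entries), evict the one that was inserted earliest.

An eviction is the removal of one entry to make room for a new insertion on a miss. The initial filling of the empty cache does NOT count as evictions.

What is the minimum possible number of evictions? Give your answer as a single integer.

Answer: 2

Derivation:
OPT (Belady) simulation (capacity=3):
  1. access jay: MISS. Cache: [jay]
  2. access jay: HIT. Next use of jay: step 5. Cache: [jay]
  3. access mango: MISS. Cache: [jay mango]
  4. access mango: HIT. Next use of mango: step 7. Cache: [jay mango]
  5. access jay: HIT. Next use of jay: step 10. Cache: [jay mango]
  6. access fox: MISS. Cache: [jay mango fox]
  7. access mango: HIT. Next use of mango: step 9. Cache: [jay mango fox]
  8. access plum: MISS, evict fox (next use: step 16). Cache: [jay mango plum]
  9. access mango: HIT. Next use of mango: step 14. Cache: [jay mango plum]
  10. access jay: HIT. Next use of jay: step 11. Cache: [jay mango plum]
  11. access jay: HIT. Next use of jay: step 12. Cache: [jay mango plum]
  12. access jay: HIT. Next use of jay: step 13. Cache: [jay mango plum]
  13. access jay: HIT. Next use of jay: never. Cache: [jay mango plum]
  14. access mango: HIT. Next use of mango: step 20. Cache: [jay mango plum]
  15. access plum: HIT. Next use of plum: step 18. Cache: [jay mango plum]
  16. access fox: MISS, evict jay (next use: never). Cache: [mango plum fox]
  17. access fox: HIT. Next use of fox: step 19. Cache: [mango plum fox]
  18. access plum: HIT. Next use of plum: never. Cache: [mango plum fox]
  19. access fox: HIT. Next use of fox: step 21. Cache: [mango plum fox]
  20. access mango: HIT. Next use of mango: step 22. Cache: [mango plum fox]
  21. access fox: HIT. Next use of fox: never. Cache: [mango plum fox]
  22. access mango: HIT. Next use of mango: never. Cache: [mango plum fox]
Total: 17 hits, 5 misses, 2 evictions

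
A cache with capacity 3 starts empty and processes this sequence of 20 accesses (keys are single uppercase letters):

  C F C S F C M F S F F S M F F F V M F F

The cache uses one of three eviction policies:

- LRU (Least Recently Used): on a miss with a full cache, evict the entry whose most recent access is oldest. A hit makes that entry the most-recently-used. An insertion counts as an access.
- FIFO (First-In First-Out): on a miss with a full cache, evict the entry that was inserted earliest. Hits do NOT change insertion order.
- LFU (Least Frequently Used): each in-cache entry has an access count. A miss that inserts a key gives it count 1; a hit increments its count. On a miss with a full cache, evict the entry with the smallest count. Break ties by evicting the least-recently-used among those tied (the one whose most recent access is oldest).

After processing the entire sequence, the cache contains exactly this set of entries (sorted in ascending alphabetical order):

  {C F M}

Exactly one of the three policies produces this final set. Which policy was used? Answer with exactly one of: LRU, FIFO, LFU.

Answer: LFU

Derivation:
Simulating under each policy and comparing final sets:
  LRU: final set = {F M V} -> differs
  FIFO: final set = {F M V} -> differs
  LFU: final set = {C F M} -> MATCHES target
Only LFU produces the target set.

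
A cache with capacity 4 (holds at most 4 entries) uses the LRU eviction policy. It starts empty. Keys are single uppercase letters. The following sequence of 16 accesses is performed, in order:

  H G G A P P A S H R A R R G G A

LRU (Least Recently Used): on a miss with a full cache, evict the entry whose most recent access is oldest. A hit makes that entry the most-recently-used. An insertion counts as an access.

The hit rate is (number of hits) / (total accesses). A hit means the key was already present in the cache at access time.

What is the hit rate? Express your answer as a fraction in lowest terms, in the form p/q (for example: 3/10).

LRU simulation (capacity=4):
  1. access H: MISS. Cache (LRU->MRU): [H]
  2. access G: MISS. Cache (LRU->MRU): [H G]
  3. access G: HIT. Cache (LRU->MRU): [H G]
  4. access A: MISS. Cache (LRU->MRU): [H G A]
  5. access P: MISS. Cache (LRU->MRU): [H G A P]
  6. access P: HIT. Cache (LRU->MRU): [H G A P]
  7. access A: HIT. Cache (LRU->MRU): [H G P A]
  8. access S: MISS, evict H. Cache (LRU->MRU): [G P A S]
  9. access H: MISS, evict G. Cache (LRU->MRU): [P A S H]
  10. access R: MISS, evict P. Cache (LRU->MRU): [A S H R]
  11. access A: HIT. Cache (LRU->MRU): [S H R A]
  12. access R: HIT. Cache (LRU->MRU): [S H A R]
  13. access R: HIT. Cache (LRU->MRU): [S H A R]
  14. access G: MISS, evict S. Cache (LRU->MRU): [H A R G]
  15. access G: HIT. Cache (LRU->MRU): [H A R G]
  16. access A: HIT. Cache (LRU->MRU): [H R G A]
Total: 8 hits, 8 misses, 4 evictions

Hit rate = 8/16 = 1/2

Answer: 1/2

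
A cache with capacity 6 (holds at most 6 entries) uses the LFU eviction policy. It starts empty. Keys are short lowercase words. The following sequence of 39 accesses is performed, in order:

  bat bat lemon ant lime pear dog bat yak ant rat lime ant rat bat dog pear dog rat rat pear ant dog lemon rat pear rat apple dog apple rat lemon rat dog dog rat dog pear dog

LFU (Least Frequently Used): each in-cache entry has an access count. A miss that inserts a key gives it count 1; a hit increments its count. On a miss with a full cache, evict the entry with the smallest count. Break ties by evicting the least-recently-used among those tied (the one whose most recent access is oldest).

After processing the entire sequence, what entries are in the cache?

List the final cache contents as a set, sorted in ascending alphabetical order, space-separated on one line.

LFU simulation (capacity=6):
  1. access bat: MISS. Cache: [bat(c=1)]
  2. access bat: HIT, count now 2. Cache: [bat(c=2)]
  3. access lemon: MISS. Cache: [lemon(c=1) bat(c=2)]
  4. access ant: MISS. Cache: [lemon(c=1) ant(c=1) bat(c=2)]
  5. access lime: MISS. Cache: [lemon(c=1) ant(c=1) lime(c=1) bat(c=2)]
  6. access pear: MISS. Cache: [lemon(c=1) ant(c=1) lime(c=1) pear(c=1) bat(c=2)]
  7. access dog: MISS. Cache: [lemon(c=1) ant(c=1) lime(c=1) pear(c=1) dog(c=1) bat(c=2)]
  8. access bat: HIT, count now 3. Cache: [lemon(c=1) ant(c=1) lime(c=1) pear(c=1) dog(c=1) bat(c=3)]
  9. access yak: MISS, evict lemon(c=1). Cache: [ant(c=1) lime(c=1) pear(c=1) dog(c=1) yak(c=1) bat(c=3)]
  10. access ant: HIT, count now 2. Cache: [lime(c=1) pear(c=1) dog(c=1) yak(c=1) ant(c=2) bat(c=3)]
  11. access rat: MISS, evict lime(c=1). Cache: [pear(c=1) dog(c=1) yak(c=1) rat(c=1) ant(c=2) bat(c=3)]
  12. access lime: MISS, evict pear(c=1). Cache: [dog(c=1) yak(c=1) rat(c=1) lime(c=1) ant(c=2) bat(c=3)]
  13. access ant: HIT, count now 3. Cache: [dog(c=1) yak(c=1) rat(c=1) lime(c=1) bat(c=3) ant(c=3)]
  14. access rat: HIT, count now 2. Cache: [dog(c=1) yak(c=1) lime(c=1) rat(c=2) bat(c=3) ant(c=3)]
  15. access bat: HIT, count now 4. Cache: [dog(c=1) yak(c=1) lime(c=1) rat(c=2) ant(c=3) bat(c=4)]
  16. access dog: HIT, count now 2. Cache: [yak(c=1) lime(c=1) rat(c=2) dog(c=2) ant(c=3) bat(c=4)]
  17. access pear: MISS, evict yak(c=1). Cache: [lime(c=1) pear(c=1) rat(c=2) dog(c=2) ant(c=3) bat(c=4)]
  18. access dog: HIT, count now 3. Cache: [lime(c=1) pear(c=1) rat(c=2) ant(c=3) dog(c=3) bat(c=4)]
  19. access rat: HIT, count now 3. Cache: [lime(c=1) pear(c=1) ant(c=3) dog(c=3) rat(c=3) bat(c=4)]
  20. access rat: HIT, count now 4. Cache: [lime(c=1) pear(c=1) ant(c=3) dog(c=3) bat(c=4) rat(c=4)]
  21. access pear: HIT, count now 2. Cache: [lime(c=1) pear(c=2) ant(c=3) dog(c=3) bat(c=4) rat(c=4)]
  22. access ant: HIT, count now 4. Cache: [lime(c=1) pear(c=2) dog(c=3) bat(c=4) rat(c=4) ant(c=4)]
  23. access dog: HIT, count now 4. Cache: [lime(c=1) pear(c=2) bat(c=4) rat(c=4) ant(c=4) dog(c=4)]
  24. access lemon: MISS, evict lime(c=1). Cache: [lemon(c=1) pear(c=2) bat(c=4) rat(c=4) ant(c=4) dog(c=4)]
  25. access rat: HIT, count now 5. Cache: [lemon(c=1) pear(c=2) bat(c=4) ant(c=4) dog(c=4) rat(c=5)]
  26. access pear: HIT, count now 3. Cache: [lemon(c=1) pear(c=3) bat(c=4) ant(c=4) dog(c=4) rat(c=5)]
  27. access rat: HIT, count now 6. Cache: [lemon(c=1) pear(c=3) bat(c=4) ant(c=4) dog(c=4) rat(c=6)]
  28. access apple: MISS, evict lemon(c=1). Cache: [apple(c=1) pear(c=3) bat(c=4) ant(c=4) dog(c=4) rat(c=6)]
  29. access dog: HIT, count now 5. Cache: [apple(c=1) pear(c=3) bat(c=4) ant(c=4) dog(c=5) rat(c=6)]
  30. access apple: HIT, count now 2. Cache: [apple(c=2) pear(c=3) bat(c=4) ant(c=4) dog(c=5) rat(c=6)]
  31. access rat: HIT, count now 7. Cache: [apple(c=2) pear(c=3) bat(c=4) ant(c=4) dog(c=5) rat(c=7)]
  32. access lemon: MISS, evict apple(c=2). Cache: [lemon(c=1) pear(c=3) bat(c=4) ant(c=4) dog(c=5) rat(c=7)]
  33. access rat: HIT, count now 8. Cache: [lemon(c=1) pear(c=3) bat(c=4) ant(c=4) dog(c=5) rat(c=8)]
  34. access dog: HIT, count now 6. Cache: [lemon(c=1) pear(c=3) bat(c=4) ant(c=4) dog(c=6) rat(c=8)]
  35. access dog: HIT, count now 7. Cache: [lemon(c=1) pear(c=3) bat(c=4) ant(c=4) dog(c=7) rat(c=8)]
  36. access rat: HIT, count now 9. Cache: [lemon(c=1) pear(c=3) bat(c=4) ant(c=4) dog(c=7) rat(c=9)]
  37. access dog: HIT, count now 8. Cache: [lemon(c=1) pear(c=3) bat(c=4) ant(c=4) dog(c=8) rat(c=9)]
  38. access pear: HIT, count now 4. Cache: [lemon(c=1) bat(c=4) ant(c=4) pear(c=4) dog(c=8) rat(c=9)]
  39. access dog: HIT, count now 9. Cache: [lemon(c=1) bat(c=4) ant(c=4) pear(c=4) rat(c=9) dog(c=9)]
Total: 26 hits, 13 misses, 7 evictions

Answer: ant bat dog lemon pear rat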